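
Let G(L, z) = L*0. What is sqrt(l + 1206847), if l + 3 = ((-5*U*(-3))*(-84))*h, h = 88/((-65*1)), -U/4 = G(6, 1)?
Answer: 2*sqrt(301711) ≈ 1098.6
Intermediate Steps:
G(L, z) = 0
U = 0 (U = -4*0 = 0)
h = -88/65 (h = 88/(-65) = 88*(-1/65) = -88/65 ≈ -1.3538)
l = -3 (l = -3 + ((-5*0*(-3))*(-84))*(-88/65) = -3 + ((0*(-3))*(-84))*(-88/65) = -3 + (0*(-84))*(-88/65) = -3 + 0*(-88/65) = -3 + 0 = -3)
sqrt(l + 1206847) = sqrt(-3 + 1206847) = sqrt(1206844) = 2*sqrt(301711)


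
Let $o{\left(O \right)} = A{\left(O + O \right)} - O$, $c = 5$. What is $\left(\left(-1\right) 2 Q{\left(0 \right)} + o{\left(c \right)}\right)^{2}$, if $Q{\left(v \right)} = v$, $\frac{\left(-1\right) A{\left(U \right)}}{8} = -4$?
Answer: $729$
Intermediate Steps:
$A{\left(U \right)} = 32$ ($A{\left(U \right)} = \left(-8\right) \left(-4\right) = 32$)
$o{\left(O \right)} = 32 - O$
$\left(\left(-1\right) 2 Q{\left(0 \right)} + o{\left(c \right)}\right)^{2} = \left(\left(-1\right) 2 \cdot 0 + \left(32 - 5\right)\right)^{2} = \left(\left(-2\right) 0 + \left(32 - 5\right)\right)^{2} = \left(0 + 27\right)^{2} = 27^{2} = 729$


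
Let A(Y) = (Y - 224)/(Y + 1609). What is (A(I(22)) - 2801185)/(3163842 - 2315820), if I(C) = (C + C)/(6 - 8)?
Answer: -1481826947/448603638 ≈ -3.3032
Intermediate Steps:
I(C) = -C (I(C) = (2*C)/(-2) = (2*C)*(-½) = -C)
A(Y) = (-224 + Y)/(1609 + Y)
(A(I(22)) - 2801185)/(3163842 - 2315820) = ((-224 - 1*22)/(1609 - 1*22) - 2801185)/(3163842 - 2315820) = ((-224 - 22)/(1609 - 22) - 2801185)/848022 = (-246/1587 - 2801185)*(1/848022) = ((1/1587)*(-246) - 2801185)*(1/848022) = (-82/529 - 2801185)*(1/848022) = -1481826947/529*1/848022 = -1481826947/448603638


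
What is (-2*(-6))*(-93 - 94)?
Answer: -2244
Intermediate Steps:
(-2*(-6))*(-93 - 94) = 12*(-187) = -2244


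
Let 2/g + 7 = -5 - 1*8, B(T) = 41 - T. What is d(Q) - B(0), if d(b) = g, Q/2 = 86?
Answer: -411/10 ≈ -41.100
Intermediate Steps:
Q = 172 (Q = 2*86 = 172)
g = -1/10 (g = 2/(-7 + (-5 - 1*8)) = 2/(-7 + (-5 - 8)) = 2/(-7 - 13) = 2/(-20) = 2*(-1/20) = -1/10 ≈ -0.10000)
d(b) = -1/10
d(Q) - B(0) = -1/10 - (41 - 1*0) = -1/10 - (41 + 0) = -1/10 - 1*41 = -1/10 - 41 = -411/10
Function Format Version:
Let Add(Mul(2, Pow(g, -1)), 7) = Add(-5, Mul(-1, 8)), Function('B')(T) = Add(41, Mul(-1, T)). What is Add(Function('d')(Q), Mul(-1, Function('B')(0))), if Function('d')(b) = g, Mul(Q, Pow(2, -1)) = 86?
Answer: Rational(-411, 10) ≈ -41.100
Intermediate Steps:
Q = 172 (Q = Mul(2, 86) = 172)
g = Rational(-1, 10) (g = Mul(2, Pow(Add(-7, Add(-5, Mul(-1, 8))), -1)) = Mul(2, Pow(Add(-7, Add(-5, -8)), -1)) = Mul(2, Pow(Add(-7, -13), -1)) = Mul(2, Pow(-20, -1)) = Mul(2, Rational(-1, 20)) = Rational(-1, 10) ≈ -0.10000)
Function('d')(b) = Rational(-1, 10)
Add(Function('d')(Q), Mul(-1, Function('B')(0))) = Add(Rational(-1, 10), Mul(-1, Add(41, Mul(-1, 0)))) = Add(Rational(-1, 10), Mul(-1, Add(41, 0))) = Add(Rational(-1, 10), Mul(-1, 41)) = Add(Rational(-1, 10), -41) = Rational(-411, 10)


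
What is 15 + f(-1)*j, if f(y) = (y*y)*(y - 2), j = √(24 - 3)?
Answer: 15 - 3*√21 ≈ 1.2523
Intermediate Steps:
j = √21 ≈ 4.5826
f(y) = y²*(-2 + y)
15 + f(-1)*j = 15 + ((-1)²*(-2 - 1))*√21 = 15 + (1*(-3))*√21 = 15 - 3*√21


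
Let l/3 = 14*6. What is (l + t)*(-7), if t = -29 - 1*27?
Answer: -1372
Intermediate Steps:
l = 252 (l = 3*(14*6) = 3*84 = 252)
t = -56 (t = -29 - 27 = -56)
(l + t)*(-7) = (252 - 56)*(-7) = 196*(-7) = -1372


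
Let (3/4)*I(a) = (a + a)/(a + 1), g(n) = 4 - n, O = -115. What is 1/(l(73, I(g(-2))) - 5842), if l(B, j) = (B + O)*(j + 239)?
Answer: -1/15976 ≈ -6.2594e-5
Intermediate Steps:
I(a) = 8*a/(3*(1 + a)) (I(a) = 4*((a + a)/(a + 1))/3 = 4*((2*a)/(1 + a))/3 = 4*(2*a/(1 + a))/3 = 8*a/(3*(1 + a)))
l(B, j) = (-115 + B)*(239 + j) (l(B, j) = (B - 115)*(j + 239) = (-115 + B)*(239 + j))
1/(l(73, I(g(-2))) - 5842) = 1/((-27485 - 920*(4 - 1*(-2))/(3*(1 + (4 - 1*(-2)))) + 239*73 + 73*(8*(4 - 1*(-2))/(3*(1 + (4 - 1*(-2)))))) - 5842) = 1/((-27485 - 920*(4 + 2)/(3*(1 + (4 + 2))) + 17447 + 73*(8*(4 + 2)/(3*(1 + (4 + 2))))) - 5842) = 1/((-27485 - 920*6/(3*(1 + 6)) + 17447 + 73*((8/3)*6/(1 + 6))) - 5842) = 1/((-27485 - 920*6/(3*7) + 17447 + 73*((8/3)*6/7)) - 5842) = 1/((-27485 - 920*6/(3*7) + 17447 + 73*((8/3)*6*(1/7))) - 5842) = 1/((-27485 - 115*16/7 + 17447 + 73*(16/7)) - 5842) = 1/((-27485 - 1840/7 + 17447 + 1168/7) - 5842) = 1/(-10134 - 5842) = 1/(-15976) = -1/15976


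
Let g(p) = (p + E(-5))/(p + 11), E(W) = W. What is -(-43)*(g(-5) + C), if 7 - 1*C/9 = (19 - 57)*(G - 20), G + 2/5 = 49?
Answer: 6348434/15 ≈ 4.2323e+5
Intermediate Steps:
G = 243/5 (G = -2/5 + 49 = 243/5 ≈ 48.600)
C = 49221/5 (C = 63 - 9*(19 - 57)*(243/5 - 20) = 63 - (-342)*143/5 = 63 - 9*(-5434/5) = 63 + 48906/5 = 49221/5 ≈ 9844.2)
g(p) = (-5 + p)/(11 + p) (g(p) = (p - 5)/(p + 11) = (-5 + p)/(11 + p))
-(-43)*(g(-5) + C) = -(-43)*((-5 - 5)/(11 - 5) + 49221/5) = -(-43)*(-10/6 + 49221/5) = -(-43)*((1/6)*(-10) + 49221/5) = -(-43)*(-5/3 + 49221/5) = -(-43)*147638/15 = -1*(-6348434/15) = 6348434/15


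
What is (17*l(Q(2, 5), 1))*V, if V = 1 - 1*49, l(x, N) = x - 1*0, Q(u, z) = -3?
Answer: 2448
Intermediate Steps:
l(x, N) = x (l(x, N) = x + 0 = x)
V = -48 (V = 1 - 49 = -48)
(17*l(Q(2, 5), 1))*V = (17*(-3))*(-48) = -51*(-48) = 2448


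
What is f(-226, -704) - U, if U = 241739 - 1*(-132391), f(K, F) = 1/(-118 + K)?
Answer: -128700721/344 ≈ -3.7413e+5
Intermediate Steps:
U = 374130 (U = 241739 + 132391 = 374130)
f(-226, -704) - U = 1/(-118 - 226) - 1*374130 = 1/(-344) - 374130 = -1/344 - 374130 = -128700721/344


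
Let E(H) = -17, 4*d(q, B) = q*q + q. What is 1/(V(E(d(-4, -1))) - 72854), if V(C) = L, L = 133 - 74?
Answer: -1/72795 ≈ -1.3737e-5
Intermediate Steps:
d(q, B) = q/4 + q**2/4 (d(q, B) = (q*q + q)/4 = (q**2 + q)/4 = (q + q**2)/4 = q/4 + q**2/4)
L = 59
V(C) = 59
1/(V(E(d(-4, -1))) - 72854) = 1/(59 - 72854) = 1/(-72795) = -1/72795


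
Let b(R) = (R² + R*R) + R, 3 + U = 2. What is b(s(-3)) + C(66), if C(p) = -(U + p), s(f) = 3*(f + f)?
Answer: 565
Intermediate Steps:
U = -1 (U = -3 + 2 = -1)
s(f) = 6*f (s(f) = 3*(2*f) = 6*f)
b(R) = R + 2*R² (b(R) = (R² + R²) + R = 2*R² + R = R + 2*R²)
C(p) = 1 - p (C(p) = -(-1 + p) = 1 - p)
b(s(-3)) + C(66) = (6*(-3))*(1 + 2*(6*(-3))) + (1 - 1*66) = -18*(1 + 2*(-18)) + (1 - 66) = -18*(1 - 36) - 65 = -18*(-35) - 65 = 630 - 65 = 565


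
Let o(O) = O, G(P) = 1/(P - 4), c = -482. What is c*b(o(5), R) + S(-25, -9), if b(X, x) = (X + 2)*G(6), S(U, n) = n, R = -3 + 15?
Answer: -1696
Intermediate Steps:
R = 12
G(P) = 1/(-4 + P)
b(X, x) = 1 + X/2 (b(X, x) = (X + 2)/(-4 + 6) = (2 + X)/2 = (2 + X)*(½) = 1 + X/2)
c*b(o(5), R) + S(-25, -9) = -482*(1 + (½)*5) - 9 = -482*(1 + 5/2) - 9 = -482*7/2 - 9 = -1687 - 9 = -1696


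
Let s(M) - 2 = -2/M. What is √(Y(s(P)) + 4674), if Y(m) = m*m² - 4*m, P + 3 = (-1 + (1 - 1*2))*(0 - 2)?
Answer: √4674 ≈ 68.367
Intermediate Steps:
P = 1 (P = -3 + (-1 + (1 - 1*2))*(0 - 2) = -3 + (-1 + (1 - 2))*(-2) = -3 + (-1 - 1)*(-2) = -3 - 2*(-2) = -3 + 4 = 1)
s(M) = 2 - 2/M
Y(m) = m³ - 4*m
√(Y(s(P)) + 4674) = √((2 - 2/1)*(-4 + (2 - 2/1)²) + 4674) = √((2 - 2*1)*(-4 + (2 - 2*1)²) + 4674) = √((2 - 2)*(-4 + (2 - 2)²) + 4674) = √(0*(-4 + 0²) + 4674) = √(0*(-4 + 0) + 4674) = √(0*(-4) + 4674) = √(0 + 4674) = √4674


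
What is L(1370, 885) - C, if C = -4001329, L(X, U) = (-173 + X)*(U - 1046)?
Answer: 3808612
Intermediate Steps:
L(X, U) = (-1046 + U)*(-173 + X) (L(X, U) = (-173 + X)*(-1046 + U) = (-1046 + U)*(-173 + X))
L(1370, 885) - C = (180958 - 1046*1370 - 173*885 + 885*1370) - 1*(-4001329) = (180958 - 1433020 - 153105 + 1212450) + 4001329 = -192717 + 4001329 = 3808612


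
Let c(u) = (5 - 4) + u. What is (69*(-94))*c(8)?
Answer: -58374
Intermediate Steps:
c(u) = 1 + u
(69*(-94))*c(8) = (69*(-94))*(1 + 8) = -6486*9 = -58374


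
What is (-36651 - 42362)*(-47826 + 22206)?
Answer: 2024313060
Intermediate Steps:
(-36651 - 42362)*(-47826 + 22206) = -79013*(-25620) = 2024313060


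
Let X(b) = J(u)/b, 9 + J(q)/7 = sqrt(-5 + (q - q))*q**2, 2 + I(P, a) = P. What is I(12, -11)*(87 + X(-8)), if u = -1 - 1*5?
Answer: 3795/4 - 315*I*sqrt(5) ≈ 948.75 - 704.36*I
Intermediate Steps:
I(P, a) = -2 + P
u = -6 (u = -1 - 5 = -6)
J(q) = -63 + 7*I*sqrt(5)*q**2 (J(q) = -63 + 7*(sqrt(-5 + (q - q))*q**2) = -63 + 7*(sqrt(-5 + 0)*q**2) = -63 + 7*(sqrt(-5)*q**2) = -63 + 7*((I*sqrt(5))*q**2) = -63 + 7*(I*sqrt(5)*q**2) = -63 + 7*I*sqrt(5)*q**2)
X(b) = (-63 + 252*I*sqrt(5))/b (X(b) = (-63 + 7*I*sqrt(5)*(-6)**2)/b = (-63 + 7*I*sqrt(5)*36)/b = (-63 + 252*I*sqrt(5))/b)
I(12, -11)*(87 + X(-8)) = (-2 + 12)*(87 + 63*(-1 + 4*I*sqrt(5))/(-8)) = 10*(87 + 63*(-1/8)*(-1 + 4*I*sqrt(5))) = 10*(87 + (63/8 - 63*I*sqrt(5)/2)) = 10*(759/8 - 63*I*sqrt(5)/2) = 3795/4 - 315*I*sqrt(5)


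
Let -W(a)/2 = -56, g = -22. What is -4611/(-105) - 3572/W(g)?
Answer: 1683/140 ≈ 12.021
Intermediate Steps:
W(a) = 112 (W(a) = -2*(-56) = 112)
-4611/(-105) - 3572/W(g) = -4611/(-105) - 3572/112 = -4611*(-1/105) - 3572*1/112 = 1537/35 - 893/28 = 1683/140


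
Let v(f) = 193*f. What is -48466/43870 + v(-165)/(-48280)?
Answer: -94289833/211804360 ≈ -0.44517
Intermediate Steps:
-48466/43870 + v(-165)/(-48280) = -48466/43870 + (193*(-165))/(-48280) = -48466*1/43870 - 31845*(-1/48280) = -24233/21935 + 6369/9656 = -94289833/211804360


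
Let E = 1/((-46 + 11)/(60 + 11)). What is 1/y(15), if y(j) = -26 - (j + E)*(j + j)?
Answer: -7/2906 ≈ -0.0024088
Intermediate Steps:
E = -71/35 (E = 1/(-35/71) = -71/35 ≈ -2.0286)
y(j) = -26 - 2*j*(-71/35 + j) (y(j) = -26 - (j - 71/35)*(j + j) = -26 - (-71/35 + j)*2*j = -26 - 2*j*(-71/35 + j))
1/y(15) = 1/(-26 - 2*15² + (142/35)*15) = 1/(-26 - 2*225 + 426/7) = 1/(-26 - 450 + 426/7) = 1/(-2906/7) = -7/2906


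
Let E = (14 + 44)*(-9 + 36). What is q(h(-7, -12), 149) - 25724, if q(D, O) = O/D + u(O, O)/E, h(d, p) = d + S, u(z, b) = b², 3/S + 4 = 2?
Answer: -684913579/26622 ≈ -25727.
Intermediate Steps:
S = -3/2 (S = 3/(-4 + 2) = 3/(-2) = 3*(-½) = -3/2 ≈ -1.5000)
E = 1566 (E = 58*27 = 1566)
h(d, p) = -3/2 + d (h(d, p) = d - 3/2 = -3/2 + d)
q(D, O) = O²/1566 + O/D (q(D, O) = O/D + O²/1566 = O²/1566 + O/D)
q(h(-7, -12), 149) - 25724 = ((1/1566)*149² + 149/(-3/2 - 7)) - 25724 = ((1/1566)*22201 + 149/(-17/2)) - 25724 = (22201/1566 + 149*(-2/17)) - 25724 = (22201/1566 - 298/17) - 25724 = -89251/26622 - 25724 = -684913579/26622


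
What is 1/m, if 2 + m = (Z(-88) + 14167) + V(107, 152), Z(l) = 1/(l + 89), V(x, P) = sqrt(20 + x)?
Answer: 14166/200675429 - sqrt(127)/200675429 ≈ 7.0535e-5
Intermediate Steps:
Z(l) = 1/(89 + l)
m = 14166 + sqrt(127) (m = -2 + ((1/(89 - 88) + 14167) + sqrt(20 + 107)) = -2 + ((1/1 + 14167) + sqrt(127)) = -2 + ((1 + 14167) + sqrt(127)) = -2 + (14168 + sqrt(127)) = 14166 + sqrt(127) ≈ 14177.)
1/m = 1/(14166 + sqrt(127))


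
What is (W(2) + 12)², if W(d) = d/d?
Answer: 169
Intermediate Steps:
W(d) = 1
(W(2) + 12)² = (1 + 12)² = 13² = 169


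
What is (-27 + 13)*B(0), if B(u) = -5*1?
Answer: 70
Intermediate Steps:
B(u) = -5
(-27 + 13)*B(0) = (-27 + 13)*(-5) = -14*(-5) = 70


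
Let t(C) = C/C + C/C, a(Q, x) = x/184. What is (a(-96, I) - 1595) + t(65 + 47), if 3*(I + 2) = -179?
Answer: -879521/552 ≈ -1593.3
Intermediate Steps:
I = -185/3 (I = -2 + (⅓)*(-179) = -2 - 179/3 = -185/3 ≈ -61.667)
a(Q, x) = x/184 (a(Q, x) = x*(1/184) = x/184)
t(C) = 2 (t(C) = 1 + 1 = 2)
(a(-96, I) - 1595) + t(65 + 47) = ((1/184)*(-185/3) - 1595) + 2 = (-185/552 - 1595) + 2 = -880625/552 + 2 = -879521/552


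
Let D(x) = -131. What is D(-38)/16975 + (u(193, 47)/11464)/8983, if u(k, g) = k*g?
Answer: -13336545447/1748104376200 ≈ -0.0076291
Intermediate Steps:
u(k, g) = g*k
D(-38)/16975 + (u(193, 47)/11464)/8983 = -131/16975 + ((47*193)/11464)/8983 = -131*1/16975 + (9071*(1/11464))*(1/8983) = -131/16975 + (9071/11464)*(1/8983) = -131/16975 + 9071/102981112 = -13336545447/1748104376200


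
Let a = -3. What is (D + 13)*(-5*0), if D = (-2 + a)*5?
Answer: 0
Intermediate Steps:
D = -25 (D = (-2 - 3)*5 = -5*5 = -25)
(D + 13)*(-5*0) = (-25 + 13)*(-5*0) = -12*0 = 0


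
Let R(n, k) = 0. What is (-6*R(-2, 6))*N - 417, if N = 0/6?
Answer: -417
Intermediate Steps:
N = 0 (N = 0*(⅙) = 0)
(-6*R(-2, 6))*N - 417 = -6*0*0 - 417 = 0*0 - 417 = 0 - 417 = -417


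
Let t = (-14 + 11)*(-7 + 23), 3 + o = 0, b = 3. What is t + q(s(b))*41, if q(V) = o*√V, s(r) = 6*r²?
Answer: -48 - 369*√6 ≈ -951.86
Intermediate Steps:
o = -3 (o = -3 + 0 = -3)
q(V) = -3*√V
t = -48 (t = -3*16 = -48)
t + q(s(b))*41 = -48 - 3*3*√6*41 = -48 - 9*√6*41 = -48 - 369*√6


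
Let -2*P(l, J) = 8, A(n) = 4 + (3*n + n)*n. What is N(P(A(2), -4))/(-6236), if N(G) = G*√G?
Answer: 2*I/1559 ≈ 0.0012829*I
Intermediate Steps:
A(n) = 4 + 4*n² (A(n) = 4 + (4*n)*n = 4 + 4*n²)
P(l, J) = -4 (P(l, J) = -½*8 = -4)
N(G) = G^(3/2)
N(P(A(2), -4))/(-6236) = (-4)^(3/2)/(-6236) = -8*I*(-1/6236) = 2*I/1559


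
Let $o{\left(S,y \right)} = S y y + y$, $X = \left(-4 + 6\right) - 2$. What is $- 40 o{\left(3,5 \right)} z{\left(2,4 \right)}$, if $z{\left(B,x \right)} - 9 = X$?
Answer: $-28800$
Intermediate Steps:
$X = 0$ ($X = 2 - 2 = 0$)
$o{\left(S,y \right)} = y + S y^{2}$ ($o{\left(S,y \right)} = S y^{2} + y = y + S y^{2}$)
$z{\left(B,x \right)} = 9$ ($z{\left(B,x \right)} = 9 + 0 = 9$)
$- 40 o{\left(3,5 \right)} z{\left(2,4 \right)} = - 40 \cdot 5 \left(1 + 3 \cdot 5\right) 9 = - 40 \cdot 5 \left(1 + 15\right) 9 = - 40 \cdot 5 \cdot 16 \cdot 9 = \left(-40\right) 80 \cdot 9 = \left(-3200\right) 9 = -28800$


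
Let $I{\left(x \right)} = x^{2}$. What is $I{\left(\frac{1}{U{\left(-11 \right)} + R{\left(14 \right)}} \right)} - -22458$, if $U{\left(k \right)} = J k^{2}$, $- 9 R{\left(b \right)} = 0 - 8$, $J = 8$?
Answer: $\frac{1707670387281}{76038400} \approx 22458.0$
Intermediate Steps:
$R{\left(b \right)} = \frac{8}{9}$ ($R{\left(b \right)} = - \frac{0 - 8}{9} = \left(- \frac{1}{9}\right) \left(-8\right) = \frac{8}{9}$)
$U{\left(k \right)} = 8 k^{2}$
$I{\left(\frac{1}{U{\left(-11 \right)} + R{\left(14 \right)}} \right)} - -22458 = \left(\frac{1}{8 \left(-11\right)^{2} + \frac{8}{9}}\right)^{2} - -22458 = \left(\frac{1}{8 \cdot 121 + \frac{8}{9}}\right)^{2} + 22458 = \left(\frac{1}{968 + \frac{8}{9}}\right)^{2} + 22458 = \left(\frac{1}{\frac{8720}{9}}\right)^{2} + 22458 = \left(\frac{9}{8720}\right)^{2} + 22458 = \frac{81}{76038400} + 22458 = \frac{1707670387281}{76038400}$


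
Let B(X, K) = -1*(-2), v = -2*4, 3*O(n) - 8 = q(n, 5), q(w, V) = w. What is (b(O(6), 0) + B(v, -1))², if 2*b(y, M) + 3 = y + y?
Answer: 961/36 ≈ 26.694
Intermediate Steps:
O(n) = 8/3 + n/3
v = -8
B(X, K) = 2
b(y, M) = -3/2 + y (b(y, M) = -3/2 + (y + y)/2 = -3/2 + (2*y)/2 = -3/2 + y)
(b(O(6), 0) + B(v, -1))² = ((-3/2 + (8/3 + (⅓)*6)) + 2)² = ((-3/2 + (8/3 + 2)) + 2)² = ((-3/2 + 14/3) + 2)² = (19/6 + 2)² = (31/6)² = 961/36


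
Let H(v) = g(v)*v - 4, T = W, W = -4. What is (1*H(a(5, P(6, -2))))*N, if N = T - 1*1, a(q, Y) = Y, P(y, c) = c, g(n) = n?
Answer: 0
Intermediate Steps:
T = -4
H(v) = -4 + v**2 (H(v) = v*v - 4 = v**2 - 4 = -4 + v**2)
N = -5 (N = -4 - 1*1 = -4 - 1 = -5)
(1*H(a(5, P(6, -2))))*N = (1*(-4 + (-2)**2))*(-5) = (1*(-4 + 4))*(-5) = (1*0)*(-5) = 0*(-5) = 0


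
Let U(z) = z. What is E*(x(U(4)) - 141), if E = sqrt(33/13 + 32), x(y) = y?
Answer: -137*sqrt(5837)/13 ≈ -805.14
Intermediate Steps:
E = sqrt(5837)/13 (E = sqrt(33*(1/13) + 32) = sqrt(33/13 + 32) = sqrt(449/13) = sqrt(5837)/13 ≈ 5.8769)
E*(x(U(4)) - 141) = (sqrt(5837)/13)*(4 - 141) = (sqrt(5837)/13)*(-137) = -137*sqrt(5837)/13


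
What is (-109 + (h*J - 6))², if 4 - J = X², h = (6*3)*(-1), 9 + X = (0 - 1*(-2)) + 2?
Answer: 69169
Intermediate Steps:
X = -5 (X = -9 + ((0 - 1*(-2)) + 2) = -9 + ((0 + 2) + 2) = -9 + (2 + 2) = -9 + 4 = -5)
h = -18 (h = 18*(-1) = -18)
J = -21 (J = 4 - 1*(-5)² = 4 - 1*25 = 4 - 25 = -21)
(-109 + (h*J - 6))² = (-109 + (-18*(-21) - 6))² = (-109 + (378 - 6))² = (-109 + 372)² = 263² = 69169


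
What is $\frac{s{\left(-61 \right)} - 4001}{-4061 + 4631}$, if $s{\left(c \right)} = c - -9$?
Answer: $- \frac{1351}{190} \approx -7.1105$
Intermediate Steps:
$s{\left(c \right)} = 9 + c$ ($s{\left(c \right)} = c + 9 = 9 + c$)
$\frac{s{\left(-61 \right)} - 4001}{-4061 + 4631} = \frac{\left(9 - 61\right) - 4001}{-4061 + 4631} = \frac{-52 - 4001}{570} = \left(-4053\right) \frac{1}{570} = - \frac{1351}{190}$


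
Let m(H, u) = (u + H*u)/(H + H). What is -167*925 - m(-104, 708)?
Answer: -8050931/52 ≈ -1.5483e+5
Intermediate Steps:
m(H, u) = (u + H*u)/(2*H) (m(H, u) = (u + H*u)/((2*H)) = (u + H*u)*(1/(2*H)) = (u + H*u)/(2*H))
-167*925 - m(-104, 708) = -167*925 - 708*(1 - 104)/(2*(-104)) = -154475 - 708*(-1)*(-103)/(2*104) = -154475 - 1*18231/52 = -154475 - 18231/52 = -8050931/52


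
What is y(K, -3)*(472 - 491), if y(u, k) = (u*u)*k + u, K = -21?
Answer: 25536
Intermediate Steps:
y(u, k) = u + k*u**2 (y(u, k) = u**2*k + u = k*u**2 + u = u + k*u**2)
y(K, -3)*(472 - 491) = (-21*(1 - 3*(-21)))*(472 - 491) = -21*(1 + 63)*(-19) = -21*64*(-19) = -1344*(-19) = 25536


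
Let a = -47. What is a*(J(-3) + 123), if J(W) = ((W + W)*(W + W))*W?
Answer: -705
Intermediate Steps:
J(W) = 4*W³ (J(W) = ((2*W)*(2*W))*W = (4*W²)*W = 4*W³)
a*(J(-3) + 123) = -47*(4*(-3)³ + 123) = -47*(4*(-27) + 123) = -47*(-108 + 123) = -47*15 = -705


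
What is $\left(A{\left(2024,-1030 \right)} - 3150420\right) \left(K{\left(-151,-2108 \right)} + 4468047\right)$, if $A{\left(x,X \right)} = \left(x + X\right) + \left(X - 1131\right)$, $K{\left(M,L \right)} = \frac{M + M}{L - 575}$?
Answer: $- \frac{37780501361079561}{2683} \approx -1.4081 \cdot 10^{13}$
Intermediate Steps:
$K{\left(M,L \right)} = \frac{2 M}{-575 + L}$
$A{\left(x,X \right)} = -1131 + x + 2 X$ ($A{\left(x,X \right)} = \left(X + x\right) + \left(-1131 + X\right) = -1131 + x + 2 X$)
$\left(A{\left(2024,-1030 \right)} - 3150420\right) \left(K{\left(-151,-2108 \right)} + 4468047\right) = \left(\left(-1131 + 2024 + 2 \left(-1030\right)\right) - 3150420\right) \left(2 \left(-151\right) \frac{1}{-575 - 2108} + 4468047\right) = \left(\left(-1131 + 2024 - 2060\right) - 3150420\right) \left(2 \left(-151\right) \frac{1}{-2683} + 4468047\right) = \left(-1167 - 3150420\right) \left(2 \left(-151\right) \left(- \frac{1}{2683}\right) + 4468047\right) = - 3151587 \left(\frac{302}{2683} + 4468047\right) = \left(-3151587\right) \frac{11987770403}{2683} = - \frac{37780501361079561}{2683}$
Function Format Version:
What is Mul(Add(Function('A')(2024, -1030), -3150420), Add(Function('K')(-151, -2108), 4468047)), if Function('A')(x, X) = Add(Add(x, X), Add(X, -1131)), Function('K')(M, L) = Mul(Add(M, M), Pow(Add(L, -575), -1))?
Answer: Rational(-37780501361079561, 2683) ≈ -1.4081e+13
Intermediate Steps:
Function('K')(M, L) = Mul(2, M, Pow(Add(-575, L), -1)) (Function('K')(M, L) = Mul(Mul(2, M), Pow(Add(-575, L), -1)) = Mul(2, M, Pow(Add(-575, L), -1)))
Function('A')(x, X) = Add(-1131, x, Mul(2, X)) (Function('A')(x, X) = Add(Add(X, x), Add(-1131, X)) = Add(-1131, x, Mul(2, X)))
Mul(Add(Function('A')(2024, -1030), -3150420), Add(Function('K')(-151, -2108), 4468047)) = Mul(Add(Add(-1131, 2024, Mul(2, -1030)), -3150420), Add(Mul(2, -151, Pow(Add(-575, -2108), -1)), 4468047)) = Mul(Add(Add(-1131, 2024, -2060), -3150420), Add(Mul(2, -151, Pow(-2683, -1)), 4468047)) = Mul(Add(-1167, -3150420), Add(Mul(2, -151, Rational(-1, 2683)), 4468047)) = Mul(-3151587, Add(Rational(302, 2683), 4468047)) = Mul(-3151587, Rational(11987770403, 2683)) = Rational(-37780501361079561, 2683)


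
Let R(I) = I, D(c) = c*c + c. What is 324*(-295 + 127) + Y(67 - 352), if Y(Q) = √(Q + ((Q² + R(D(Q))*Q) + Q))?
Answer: -54432 + I*√22987245 ≈ -54432.0 + 4794.5*I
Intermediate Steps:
D(c) = c + c² (D(c) = c² + c = c + c²)
Y(Q) = √(Q² + 2*Q + Q²*(1 + Q)) (Y(Q) = √(Q + ((Q² + (Q*(1 + Q))*Q) + Q)) = √(Q + ((Q² + Q²*(1 + Q)) + Q)) = √(Q + (Q + Q² + Q²*(1 + Q))) = √(Q² + 2*Q + Q²*(1 + Q)))
324*(-295 + 127) + Y(67 - 352) = 324*(-295 + 127) + √((67 - 352)*(2 + (67 - 352) + (67 - 352)*(1 + (67 - 352)))) = 324*(-168) + √(-285*(2 - 285 - 285*(1 - 285))) = -54432 + √(-285*(2 - 285 - 285*(-284))) = -54432 + √(-285*(2 - 285 + 80940)) = -54432 + √(-285*80657) = -54432 + √(-22987245) = -54432 + I*√22987245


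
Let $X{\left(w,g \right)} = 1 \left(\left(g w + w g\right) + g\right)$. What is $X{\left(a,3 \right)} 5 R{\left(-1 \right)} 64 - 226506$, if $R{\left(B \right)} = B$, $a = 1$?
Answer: $-229386$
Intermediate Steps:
$X{\left(w,g \right)} = g + 2 g w$ ($X{\left(w,g \right)} = 1 \left(\left(g w + g w\right) + g\right) = 1 \left(2 g w + g\right) = 1 \left(g + 2 g w\right) = g + 2 g w$)
$X{\left(a,3 \right)} 5 R{\left(-1 \right)} 64 - 226506 = 3 \left(1 + 2 \cdot 1\right) 5 \left(-1\right) 64 - 226506 = 3 \left(1 + 2\right) \left(-5\right) 64 - 226506 = 3 \cdot 3 \left(-5\right) 64 - 226506 = 9 \left(-5\right) 64 - 226506 = \left(-45\right) 64 - 226506 = -2880 - 226506 = -229386$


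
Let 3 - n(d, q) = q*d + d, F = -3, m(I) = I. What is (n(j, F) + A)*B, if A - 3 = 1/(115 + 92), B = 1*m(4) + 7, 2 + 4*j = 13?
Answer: 52393/414 ≈ 126.55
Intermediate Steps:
j = 11/4 (j = -½ + (¼)*13 = -½ + 13/4 = 11/4 ≈ 2.7500)
n(d, q) = 3 - d - d*q (n(d, q) = 3 - (q*d + d) = 3 - (d*q + d) = 3 - (d + d*q) = 3 + (-d - d*q) = 3 - d - d*q)
B = 11 (B = 1*4 + 7 = 4 + 7 = 11)
A = 622/207 (A = 3 + 1/(115 + 92) = 3 + 1/207 = 622/207 ≈ 3.0048)
(n(j, F) + A)*B = ((3 - 1*11/4 - 1*11/4*(-3)) + 622/207)*11 = ((3 - 11/4 + 33/4) + 622/207)*11 = (17/2 + 622/207)*11 = (4763/414)*11 = 52393/414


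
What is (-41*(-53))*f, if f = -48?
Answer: -104304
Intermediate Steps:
(-41*(-53))*f = -41*(-53)*(-48) = 2173*(-48) = -104304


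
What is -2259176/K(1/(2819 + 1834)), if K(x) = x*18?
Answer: -583996996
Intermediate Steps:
K(x) = 18*x
-2259176/K(1/(2819 + 1834)) = -2259176/(18/(2819 + 1834)) = -2259176/(18/4653) = -2259176/(18*(1/4653)) = -2259176/2/517 = -2259176*517/2 = -583996996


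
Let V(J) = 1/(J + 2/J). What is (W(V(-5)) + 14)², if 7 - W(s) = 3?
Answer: 324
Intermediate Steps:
W(s) = 4 (W(s) = 7 - 1*3 = 7 - 3 = 4)
(W(V(-5)) + 14)² = (4 + 14)² = 18² = 324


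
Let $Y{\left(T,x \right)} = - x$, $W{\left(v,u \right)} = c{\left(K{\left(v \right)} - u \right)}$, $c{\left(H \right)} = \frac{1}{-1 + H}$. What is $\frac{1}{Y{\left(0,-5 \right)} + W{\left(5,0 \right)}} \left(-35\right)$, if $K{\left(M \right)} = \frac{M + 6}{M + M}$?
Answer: $- \frac{7}{3} \approx -2.3333$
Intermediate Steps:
$K{\left(M \right)} = \frac{6 + M}{2 M}$
$W{\left(v,u \right)} = \frac{1}{-1 - u + \frac{6 + v}{2 v}}$ ($W{\left(v,u \right)} = \frac{1}{-1 - \left(u - \frac{6 + v}{2 v}\right)} = \frac{1}{-1 - u + \frac{6 + v}{2 v}}$)
$\frac{1}{Y{\left(0,-5 \right)} + W{\left(5,0 \right)}} \left(-35\right) = \frac{1}{\left(-1\right) \left(-5\right) - \frac{10}{-6 + 5 + 2 \cdot 0 \cdot 5}} \left(-35\right) = \frac{1}{5 - \frac{10}{-6 + 5 + 0}} \left(-35\right) = \frac{1}{5 - \frac{10}{-1}} \left(-35\right) = \frac{1}{5 - 10 \left(-1\right)} \left(-35\right) = \frac{1}{5 + 10} \left(-35\right) = \frac{1}{15} \left(-35\right) = - \frac{7}{3}$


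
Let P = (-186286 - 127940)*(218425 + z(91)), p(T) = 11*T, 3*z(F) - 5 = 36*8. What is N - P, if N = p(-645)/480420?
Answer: 2199218744688295/32028 ≈ 6.8665e+10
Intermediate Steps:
z(F) = 293/3 (z(F) = 5/3 + (36*8)/3 = 5/3 + (⅓)*288 = 5/3 + 96 = 293/3)
P = -68665503456 (P = (-186286 - 127940)*(218425 + 293/3) = -314226*655568/3 = -68665503456)
N = -473/32028 (N = (11*(-645))/480420 = -7095*1/480420 = -473/32028 ≈ -0.014768)
N - P = -473/32028 - 1*(-68665503456) = -473/32028 + 68665503456 = 2199218744688295/32028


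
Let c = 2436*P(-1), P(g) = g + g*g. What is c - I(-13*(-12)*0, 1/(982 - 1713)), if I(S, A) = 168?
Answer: -168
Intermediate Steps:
P(g) = g + g²
c = 0 (c = 2436*(-(1 - 1)) = 2436*(-1*0) = 2436*0 = 0)
c - I(-13*(-12)*0, 1/(982 - 1713)) = 0 - 1*168 = 0 - 168 = -168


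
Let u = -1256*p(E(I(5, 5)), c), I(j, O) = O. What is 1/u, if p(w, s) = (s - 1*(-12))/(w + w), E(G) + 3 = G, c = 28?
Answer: -1/12560 ≈ -7.9618e-5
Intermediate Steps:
E(G) = -3 + G
p(w, s) = (12 + s)/(2*w) (p(w, s) = (s + 12)/((2*w)) = (12 + s)*(1/(2*w)) = (12 + s)/(2*w))
u = -12560 (u = -628*(12 + 28)/(-3 + 5) = -628*40/2 = -1256*10 = -12560)
1/u = 1/(-12560) = -1/12560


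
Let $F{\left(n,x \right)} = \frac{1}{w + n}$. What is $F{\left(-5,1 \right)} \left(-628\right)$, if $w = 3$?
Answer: $314$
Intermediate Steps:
$F{\left(n,x \right)} = \frac{1}{3 + n}$
$F{\left(-5,1 \right)} \left(-628\right) = \frac{1}{3 - 5} \left(-628\right) = \frac{1}{-2} \left(-628\right) = \left(- \frac{1}{2}\right) \left(-628\right) = 314$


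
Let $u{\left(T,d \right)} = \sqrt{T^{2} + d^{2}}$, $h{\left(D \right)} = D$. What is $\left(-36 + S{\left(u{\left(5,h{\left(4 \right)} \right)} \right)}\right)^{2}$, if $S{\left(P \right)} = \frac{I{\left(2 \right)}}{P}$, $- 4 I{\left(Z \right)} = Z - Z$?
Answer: $1296$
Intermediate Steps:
$I{\left(Z \right)} = 0$ ($I{\left(Z \right)} = - \frac{Z - Z}{4} = \left(- \frac{1}{4}\right) 0 = 0$)
$S{\left(P \right)} = 0$ ($S{\left(P \right)} = \frac{0}{P} = 0$)
$\left(-36 + S{\left(u{\left(5,h{\left(4 \right)} \right)} \right)}\right)^{2} = \left(-36 + 0\right)^{2} = \left(-36\right)^{2} = 1296$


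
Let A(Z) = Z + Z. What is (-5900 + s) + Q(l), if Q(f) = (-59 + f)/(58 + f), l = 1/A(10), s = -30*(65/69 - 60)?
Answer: -12251563/2967 ≈ -4129.3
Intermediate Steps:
A(Z) = 2*Z
s = 40750/23 (s = -30*(65*(1/69) - 60) = -30*(65/69 - 60) = -30*(-4075/69) = 40750/23 ≈ 1771.7)
l = 1/20 (l = 1/(2*10) = 1/20 ≈ 0.050000)
Q(f) = (-59 + f)/(58 + f)
(-5900 + s) + Q(l) = (-5900 + 40750/23) + (-59 + 1/20)/(58 + 1/20) = -94950/23 - 1179/20/(1161/20) = -94950/23 + (20/1161)*(-1179/20) = -94950/23 - 131/129 = -12251563/2967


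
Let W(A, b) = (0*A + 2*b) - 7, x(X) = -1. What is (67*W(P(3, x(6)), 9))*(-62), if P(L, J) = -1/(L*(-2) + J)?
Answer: -45694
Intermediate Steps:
P(L, J) = -1/(J - 2*L) (P(L, J) = -1/(-2*L + J) = -1/(J - 2*L))
W(A, b) = -7 + 2*b (W(A, b) = (0 + 2*b) - 7 = 2*b - 7 = -7 + 2*b)
(67*W(P(3, x(6)), 9))*(-62) = (67*(-7 + 2*9))*(-62) = (67*(-7 + 18))*(-62) = (67*11)*(-62) = 737*(-62) = -45694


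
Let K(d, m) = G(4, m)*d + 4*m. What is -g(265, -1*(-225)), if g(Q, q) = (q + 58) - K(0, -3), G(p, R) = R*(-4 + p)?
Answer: -295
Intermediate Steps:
K(d, m) = 4*m (K(d, m) = (m*(-4 + 4))*d + 4*m = (m*0)*d + 4*m = 0*d + 4*m = 0 + 4*m = 4*m)
g(Q, q) = 70 + q (g(Q, q) = (q + 58) - 4*(-3) = (58 + q) - 1*(-12) = (58 + q) + 12 = 70 + q)
-g(265, -1*(-225)) = -(70 - 1*(-225)) = -(70 + 225) = -1*295 = -295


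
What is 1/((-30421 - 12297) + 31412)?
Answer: -1/11306 ≈ -8.8449e-5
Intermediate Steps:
1/((-30421 - 12297) + 31412) = 1/(-42718 + 31412) = 1/(-11306) = -1/11306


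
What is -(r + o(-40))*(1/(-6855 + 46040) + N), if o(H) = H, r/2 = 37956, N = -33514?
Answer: 99638607264608/39185 ≈ 2.5428e+9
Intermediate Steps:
r = 75912 (r = 2*37956 = 75912)
-(r + o(-40))*(1/(-6855 + 46040) + N) = -(75912 - 40)*(1/(-6855 + 46040) - 33514) = -75872*(1/39185 - 33514) = -75872*(-1313246089)/39185 = -1*(-99638607264608/39185) = 99638607264608/39185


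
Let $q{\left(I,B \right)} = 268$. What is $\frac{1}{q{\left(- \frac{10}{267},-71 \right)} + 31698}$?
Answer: $\frac{1}{31966} \approx 3.1283 \cdot 10^{-5}$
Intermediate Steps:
$\frac{1}{q{\left(- \frac{10}{267},-71 \right)} + 31698} = \frac{1}{268 + 31698} = \frac{1}{31966}$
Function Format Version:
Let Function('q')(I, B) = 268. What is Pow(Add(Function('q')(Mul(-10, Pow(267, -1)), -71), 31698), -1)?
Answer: Rational(1, 31966) ≈ 3.1283e-5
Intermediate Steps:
Pow(Add(Function('q')(Mul(-10, Pow(267, -1)), -71), 31698), -1) = Pow(Add(268, 31698), -1) = Pow(31966, -1) = Rational(1, 31966)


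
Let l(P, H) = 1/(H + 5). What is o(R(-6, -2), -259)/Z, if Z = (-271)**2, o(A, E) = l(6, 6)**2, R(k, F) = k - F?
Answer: 1/8886361 ≈ 1.1253e-7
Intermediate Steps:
l(P, H) = 1/(5 + H)
o(A, E) = 1/121 (o(A, E) = (1/(5 + 6))**2 = (1/11)**2 = 1/121)
Z = 73441
o(R(-6, -2), -259)/Z = (1/121)/73441 = (1/121)*(1/73441) = 1/8886361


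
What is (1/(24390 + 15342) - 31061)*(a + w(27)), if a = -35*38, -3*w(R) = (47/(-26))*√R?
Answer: 117240986845/2838 - 58003435597*√3/1033032 ≈ 4.1214e+7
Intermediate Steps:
w(R) = 47*√R/78 (w(R) = -47/(-26)*√R/3 = -47*(-1/26)*√R/3 = -(-47)*√R/78 = 47*√R/78)
a = -1330
(1/(24390 + 15342) - 31061)*(a + w(27)) = (1/(24390 + 15342) - 31061)*(-1330 + 47*√27/78) = (1/39732 - 31061)*(-1330 + 47*(3*√3)/78) = (1/39732 - 31061)*(-1330 + 47*√3/26) = -1234115651*(-1330 + 47*√3/26)/39732 = 117240986845/2838 - 58003435597*√3/1033032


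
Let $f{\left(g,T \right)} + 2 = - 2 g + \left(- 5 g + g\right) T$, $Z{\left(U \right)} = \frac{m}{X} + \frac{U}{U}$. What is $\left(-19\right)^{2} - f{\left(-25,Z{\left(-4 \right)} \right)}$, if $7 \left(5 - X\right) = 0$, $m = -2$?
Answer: $253$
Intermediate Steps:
$X = 5$ ($X = 5 - 0 = 5 + 0 = 5$)
$Z{\left(U \right)} = \frac{3}{5}$ ($Z{\left(U \right)} = - \frac{2}{5} + \frac{U}{U} = \left(-2\right) \frac{1}{5} + 1 = - \frac{2}{5} + 1 = \frac{3}{5}$)
$f{\left(g,T \right)} = -2 - 2 g - 4 T g$ ($f{\left(g,T \right)} = -2 + \left(- 2 g + \left(- 5 g + g\right) T\right) = -2 + \left(- 2 g + - 4 g T\right) = -2 - \left(2 g + 4 T g\right) = -2 - 2 g - 4 T g$)
$\left(-19\right)^{2} - f{\left(-25,Z{\left(-4 \right)} \right)} = \left(-19\right)^{2} - \left(-2 - -50 - \frac{12}{5} \left(-25\right)\right) = 361 - \left(-2 + 50 + 60\right) = 361 - 108 = 253$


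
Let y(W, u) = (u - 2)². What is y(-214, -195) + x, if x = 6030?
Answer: 44839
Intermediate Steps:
y(W, u) = (-2 + u)²
y(-214, -195) + x = (-2 - 195)² + 6030 = (-197)² + 6030 = 38809 + 6030 = 44839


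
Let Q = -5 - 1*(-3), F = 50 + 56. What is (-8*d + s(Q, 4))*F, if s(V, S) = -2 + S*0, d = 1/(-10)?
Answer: -636/5 ≈ -127.20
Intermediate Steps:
F = 106
Q = -2 (Q = -5 + 3 = -2)
d = -⅒ ≈ -0.10000
s(V, S) = -2 (s(V, S) = -2 + 0 = -2)
(-8*d + s(Q, 4))*F = (-8*(-⅒) - 2)*106 = (⅘ - 2)*106 = -6/5*106 = -636/5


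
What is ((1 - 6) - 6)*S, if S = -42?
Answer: 462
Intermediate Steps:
((1 - 6) - 6)*S = ((1 - 6) - 6)*(-42) = (-5 - 6)*(-42) = -11*(-42) = 462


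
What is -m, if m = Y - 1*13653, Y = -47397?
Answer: 61050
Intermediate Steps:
m = -61050 (m = -47397 - 1*13653 = -47397 - 13653 = -61050)
-m = -1*(-61050) = 61050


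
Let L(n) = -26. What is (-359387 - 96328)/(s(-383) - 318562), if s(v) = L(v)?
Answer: 151905/106196 ≈ 1.4304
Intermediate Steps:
s(v) = -26
(-359387 - 96328)/(s(-383) - 318562) = (-359387 - 96328)/(-26 - 318562) = -455715/(-318588) = -455715*(-1/318588) = 151905/106196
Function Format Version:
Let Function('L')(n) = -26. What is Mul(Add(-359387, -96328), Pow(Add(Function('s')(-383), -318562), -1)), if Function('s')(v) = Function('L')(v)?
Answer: Rational(151905, 106196) ≈ 1.4304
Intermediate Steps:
Function('s')(v) = -26
Mul(Add(-359387, -96328), Pow(Add(Function('s')(-383), -318562), -1)) = Mul(Add(-359387, -96328), Pow(Add(-26, -318562), -1)) = Mul(-455715, Pow(-318588, -1)) = Mul(-455715, Rational(-1, 318588)) = Rational(151905, 106196)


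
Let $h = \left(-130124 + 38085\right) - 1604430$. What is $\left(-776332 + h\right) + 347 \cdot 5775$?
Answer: $-468876$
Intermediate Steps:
$h = -1696469$ ($h = -92039 - 1604430 = -1696469$)
$\left(-776332 + h\right) + 347 \cdot 5775 = \left(-776332 - 1696469\right) + 347 \cdot 5775 = -2472801 + 2003925 = -468876$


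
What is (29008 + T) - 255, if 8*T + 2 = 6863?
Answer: 236885/8 ≈ 29611.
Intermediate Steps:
T = 6861/8 (T = -1/4 + (1/8)*6863 = -1/4 + 6863/8 = 6861/8 ≈ 857.63)
(29008 + T) - 255 = (29008 + 6861/8) - 255 = 238925/8 - 255 = 236885/8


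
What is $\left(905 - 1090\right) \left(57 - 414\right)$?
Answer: $66045$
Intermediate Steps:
$\left(905 - 1090\right) \left(57 - 414\right) = \left(905 - 1090\right) \left(-357\right) = \left(-185\right) \left(-357\right) = 66045$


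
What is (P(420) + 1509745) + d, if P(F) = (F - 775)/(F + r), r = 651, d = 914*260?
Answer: 1871448980/1071 ≈ 1.7474e+6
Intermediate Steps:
d = 237640
P(F) = (-775 + F)/(651 + F) (P(F) = (F - 775)/(F + 651) = (-775 + F)/(651 + F))
(P(420) + 1509745) + d = ((-775 + 420)/(651 + 420) + 1509745) + 237640 = (-355/1071 + 1509745) + 237640 = 1616936540/1071 + 237640 = 1871448980/1071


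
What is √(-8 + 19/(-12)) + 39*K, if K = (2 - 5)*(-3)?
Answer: 351 + I*√345/6 ≈ 351.0 + 3.0957*I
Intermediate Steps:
K = 9 (K = -3*(-3) = 9)
√(-8 + 19/(-12)) + 39*K = √(-8 + 19/(-12)) + 39*9 = √(-8 + 19*(-1/12)) + 351 = √(-8 - 19/12) + 351 = √(-115/12) + 351 = I*√345/6 + 351 = 351 + I*√345/6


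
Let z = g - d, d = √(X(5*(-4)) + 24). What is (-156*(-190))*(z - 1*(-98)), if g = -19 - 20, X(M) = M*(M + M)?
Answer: 1748760 - 59280*√206 ≈ 8.9793e+5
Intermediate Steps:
X(M) = 2*M² (X(M) = M*(2*M) = 2*M²)
d = 2*√206 (d = √(2*(5*(-4))² + 24) = √(2*(-20)² + 24) = √(2*400 + 24) = √(800 + 24) = √824 = 2*√206 ≈ 28.705)
g = -39
z = -39 - 2*√206 ≈ -67.705
(-156*(-190))*(z - 1*(-98)) = (-156*(-190))*((-39 - 2*√206) - 1*(-98)) = 29640*((-39 - 2*√206) + 98) = 29640*(59 - 2*√206) = 1748760 - 59280*√206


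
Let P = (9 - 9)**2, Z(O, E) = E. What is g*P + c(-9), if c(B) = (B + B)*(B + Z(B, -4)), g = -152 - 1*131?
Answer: 234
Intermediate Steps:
P = 0 (P = 0**2 = 0)
g = -283 (g = -152 - 131 = -283)
c(B) = 2*B*(-4 + B) (c(B) = (B + B)*(B - 4) = (2*B)*(-4 + B) = 2*B*(-4 + B))
g*P + c(-9) = -283*0 + 2*(-9)*(-4 - 9) = 0 + 2*(-9)*(-13) = 0 + 234 = 234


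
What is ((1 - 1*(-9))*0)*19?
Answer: 0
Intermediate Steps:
((1 - 1*(-9))*0)*19 = ((1 + 9)*0)*19 = (10*0)*19 = 0*19 = 0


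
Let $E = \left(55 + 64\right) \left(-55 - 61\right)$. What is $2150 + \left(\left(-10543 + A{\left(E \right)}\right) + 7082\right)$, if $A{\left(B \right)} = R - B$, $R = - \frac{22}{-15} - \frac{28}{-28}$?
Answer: $\frac{187432}{15} \approx 12495.0$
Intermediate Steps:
$R = \frac{37}{15}$ ($R = \left(-22\right) \left(- \frac{1}{15}\right) - -1 = \frac{22}{15} + 1 = \frac{37}{15} \approx 2.4667$)
$E = -13804$ ($E = 119 \left(-116\right) = -13804$)
$A{\left(B \right)} = \frac{37}{15} - B$
$2150 + \left(\left(-10543 + A{\left(E \right)}\right) + 7082\right) = 2150 + \left(\left(-10543 + \left(\frac{37}{15} - -13804\right)\right) + 7082\right) = 2150 + \left(\left(-10543 + \left(\frac{37}{15} + 13804\right)\right) + 7082\right) = 2150 + \left(\left(-10543 + \frac{207097}{15}\right) + 7082\right) = 2150 + \left(\frac{48952}{15} + 7082\right) = 2150 + \frac{155182}{15} = \frac{187432}{15}$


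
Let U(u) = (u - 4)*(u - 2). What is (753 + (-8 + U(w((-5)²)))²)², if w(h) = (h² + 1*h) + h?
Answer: 41583358805203866778884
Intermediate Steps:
w(h) = h² + 2*h (w(h) = (h² + h) + h = (h + h²) + h = h² + 2*h)
U(u) = (-4 + u)*(-2 + u)
(753 + (-8 + U(w((-5)²)))²)² = (753 + (-8 + (8 + ((-5)²*(2 + (-5)²))² - 6*(-5)²*(2 + (-5)²)))²)² = (753 + (-8 + (8 + (25*(2 + 25))² - 150*(2 + 25)))²)² = (753 + (-8 + (8 + (25*27)² - 150*27))²)² = (753 + (-8 + (8 + 675² - 6*675))²)² = (753 + (-8 + (8 + 455625 - 4050))²)² = (753 + (-8 + 451583)²)² = (753 + 451575²)² = (753 + 203919980625)² = 203919981378² = 41583358805203866778884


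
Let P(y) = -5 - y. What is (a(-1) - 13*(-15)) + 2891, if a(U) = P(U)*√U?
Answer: 3086 - 4*I ≈ 3086.0 - 4.0*I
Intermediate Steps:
a(U) = √U*(-5 - U) (a(U) = (-5 - U)*√U = √U*(-5 - U))
(a(-1) - 13*(-15)) + 2891 = (√(-1)*(-5 - 1*(-1)) - 13*(-15)) + 2891 = (I*(-5 + 1) + 195) + 2891 = (I*(-4) + 195) + 2891 = (-4*I + 195) + 2891 = (195 - 4*I) + 2891 = 3086 - 4*I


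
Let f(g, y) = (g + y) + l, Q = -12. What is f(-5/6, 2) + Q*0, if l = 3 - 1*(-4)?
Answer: 49/6 ≈ 8.1667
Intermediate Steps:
l = 7 (l = 3 + 4 = 7)
f(g, y) = 7 + g + y (f(g, y) = (g + y) + 7 = 7 + g + y)
f(-5/6, 2) + Q*0 = (7 - 5/6 + 2) - 12*0 = (7 - 5*⅙ + 2) + 0 = (7 - ⅚ + 2) + 0 = 49/6 + 0 = 49/6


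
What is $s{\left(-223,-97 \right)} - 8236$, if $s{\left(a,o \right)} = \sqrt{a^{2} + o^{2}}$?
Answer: $-8236 + \sqrt{59138} \approx -7992.8$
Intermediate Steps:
$s{\left(-223,-97 \right)} - 8236 = \sqrt{\left(-223\right)^{2} + \left(-97\right)^{2}} - 8236 = \sqrt{49729 + 9409} - 8236 = \sqrt{59138} - 8236 = -8236 + \sqrt{59138}$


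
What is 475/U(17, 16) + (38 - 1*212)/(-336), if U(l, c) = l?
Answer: 27093/952 ≈ 28.459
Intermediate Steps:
475/U(17, 16) + (38 - 1*212)/(-336) = 475/17 + (38 - 1*212)/(-336) = 475*(1/17) + (38 - 212)*(-1/336) = 475/17 - 174*(-1/336) = 475/17 + 29/56 = 27093/952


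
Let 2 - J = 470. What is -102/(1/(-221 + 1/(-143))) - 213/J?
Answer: 38684077/1716 ≈ 22543.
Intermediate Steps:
J = -468 (J = 2 - 1*470 = 2 - 470 = -468)
-102/(1/(-221 + 1/(-143))) - 213/J = -102/(1/(-221 + 1/(-143))) - 213/(-468) = -102/(1/(-221 - 1/143)) - 213*(-1/468) = -102/(1/(-31604/143)) + 71/156 = -102/(-143/31604) + 71/156 = -102*(-31604/143) + 71/156 = 3223608/143 + 71/156 = 38684077/1716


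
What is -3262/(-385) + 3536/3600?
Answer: 23401/2475 ≈ 9.4550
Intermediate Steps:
-3262/(-385) + 3536/3600 = -3262*(-1/385) + 3536*(1/3600) = 466/55 + 221/225 = 23401/2475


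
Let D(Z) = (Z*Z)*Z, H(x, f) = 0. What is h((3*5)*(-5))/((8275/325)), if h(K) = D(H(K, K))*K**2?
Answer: 0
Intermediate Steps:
D(Z) = Z**3 (D(Z) = Z**2*Z = Z**3)
h(K) = 0 (h(K) = 0**3*K**2 = 0*K**2 = 0)
h((3*5)*(-5))/((8275/325)) = 0/((8275/325)) = 0/((8275*(1/325))) = 0/(331/13) = 0*(13/331) = 0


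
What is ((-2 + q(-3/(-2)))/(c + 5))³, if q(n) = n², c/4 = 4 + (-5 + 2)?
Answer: 1/46656 ≈ 2.1433e-5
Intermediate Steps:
c = 4 (c = 4*(4 + (-5 + 2)) = 4*(4 - 3) = 4*1 = 4)
((-2 + q(-3/(-2)))/(c + 5))³ = ((-2 + (-3/(-2))²)/(4 + 5))³ = ((-2 + (-3*(-½))²)/9)³ = ((-2 + (3/2)²)*(⅑))³ = ((-2 + 9/4)*(⅑))³ = ((¼)*(⅑))³ = (1/36)³ = 1/46656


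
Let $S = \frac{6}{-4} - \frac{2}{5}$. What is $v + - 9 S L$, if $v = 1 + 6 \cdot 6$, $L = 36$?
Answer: $\frac{3263}{5} \approx 652.6$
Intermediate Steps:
$v = 37$ ($v = 1 + 36 = 37$)
$S = - \frac{19}{10}$ ($S = 6 \left(- \frac{1}{4}\right) - \frac{2}{5} = - \frac{3}{2} - \frac{2}{5} = - \frac{19}{10} \approx -1.9$)
$v + - 9 S L = 37 + \left(-9\right) \left(- \frac{19}{10}\right) 36 = 37 + \frac{171}{10} \cdot 36 = 37 + \frac{3078}{5} = \frac{3263}{5}$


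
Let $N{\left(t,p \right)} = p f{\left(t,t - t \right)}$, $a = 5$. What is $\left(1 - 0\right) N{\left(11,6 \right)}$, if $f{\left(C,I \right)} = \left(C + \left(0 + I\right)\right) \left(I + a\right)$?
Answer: $330$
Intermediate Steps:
$f{\left(C,I \right)} = \left(5 + I\right) \left(C + I\right)$ ($f{\left(C,I \right)} = \left(C + \left(0 + I\right)\right) \left(I + 5\right) = \left(C + I\right) \left(5 + I\right) = \left(5 + I\right) \left(C + I\right)$)
$N{\left(t,p \right)} = 5 p t$ ($N{\left(t,p \right)} = p \left(\left(t - t\right)^{2} + 5 t + 5 \left(t - t\right) + t \left(t - t\right)\right) = p \left(0^{2} + 5 t + 5 \cdot 0 + t 0\right) = p \left(0 + 5 t + 0 + 0\right) = p 5 t = 5 p t$)
$\left(1 - 0\right) N{\left(11,6 \right)} = \left(1 - 0\right) 5 \cdot 6 \cdot 11 = \left(1 + 0\right) 330 = 1 \cdot 330 = 330$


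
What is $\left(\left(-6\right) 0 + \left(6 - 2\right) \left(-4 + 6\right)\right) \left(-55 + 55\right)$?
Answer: $0$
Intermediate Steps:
$\left(\left(-6\right) 0 + \left(6 - 2\right) \left(-4 + 6\right)\right) \left(-55 + 55\right) = \left(0 + 4 \cdot 2\right) 0 = \left(0 + 8\right) 0 = 8 \cdot 0 = 0$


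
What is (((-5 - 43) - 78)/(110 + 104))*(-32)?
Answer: 2016/107 ≈ 18.841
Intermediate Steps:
(((-5 - 43) - 78)/(110 + 104))*(-32) = ((-48 - 78)/214)*(-32) = -126*1/214*(-32) = -63/107*(-32) = 2016/107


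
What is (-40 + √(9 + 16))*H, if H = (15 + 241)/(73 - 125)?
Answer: 2240/13 ≈ 172.31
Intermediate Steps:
H = -64/13 (H = 256/(-52) = 256*(-1/52) = -64/13 ≈ -4.9231)
(-40 + √(9 + 16))*H = (-40 + √(9 + 16))*(-64/13) = (-40 + √25)*(-64/13) = (-40 + 5)*(-64/13) = -35*(-64/13) = 2240/13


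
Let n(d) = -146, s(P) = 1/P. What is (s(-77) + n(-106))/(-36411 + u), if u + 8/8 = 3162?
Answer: 11243/2560250 ≈ 0.0043914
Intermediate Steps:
u = 3161 (u = -1 + 3162 = 3161)
(s(-77) + n(-106))/(-36411 + u) = (1/(-77) - 146)/(-36411 + 3161) = (-1/77 - 146)/(-33250) = -11243/77*(-1/33250) = 11243/2560250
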